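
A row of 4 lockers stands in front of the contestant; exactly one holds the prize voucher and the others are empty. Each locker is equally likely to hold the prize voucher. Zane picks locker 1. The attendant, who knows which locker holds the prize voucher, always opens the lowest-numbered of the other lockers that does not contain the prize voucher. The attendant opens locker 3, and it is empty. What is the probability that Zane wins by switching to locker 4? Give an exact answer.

Condition on the true location of the prize voucher.
If it is in either of lockers 1 and 4 (prior 1/4 each): the attendant would have opened locker 2 instead, probability 0; weight (1/4)·0 = 0 each.
If it is in locker 2 (prior 1/4): locker 3 is the lowest-numbered option available, probability 1; weight (1/4)·1 = 1/4.
If it is in locker 3 (prior 1/4): the attendant opened locker 3, so this case is ruled out; weight (1/4)·0 = 0.
The weights sum to 1/4.
So P(the prize voucher in locker 4 | the attendant opened locker 3) = 0 / (1/4) = 0.

0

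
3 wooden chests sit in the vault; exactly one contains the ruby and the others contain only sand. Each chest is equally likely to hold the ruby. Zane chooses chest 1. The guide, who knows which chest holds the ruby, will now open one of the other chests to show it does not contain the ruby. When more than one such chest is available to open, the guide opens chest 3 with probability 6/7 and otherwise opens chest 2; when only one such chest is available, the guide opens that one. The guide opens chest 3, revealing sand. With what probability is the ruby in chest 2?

Apply Bayes' rule, conditioning on where the ruby actually is.
If it is in chest 1 (prior 1/3): chest 3 is available, opened with probability 6/7; weight (1/3)·(6/7) = 2/7.
If it is in chest 2 (prior 1/3): only chest 3 is available, probability 1; weight (1/3)·1 = 1/3.
If it is in chest 3 (prior 1/3): the guide opened chest 3, so this case is ruled out; weight (1/3)·0 = 0.
The weights sum to 13/21.
So P(the ruby in chest 2 | the guide opened chest 3) = (1/3) / (13/21) = 7/13.

7/13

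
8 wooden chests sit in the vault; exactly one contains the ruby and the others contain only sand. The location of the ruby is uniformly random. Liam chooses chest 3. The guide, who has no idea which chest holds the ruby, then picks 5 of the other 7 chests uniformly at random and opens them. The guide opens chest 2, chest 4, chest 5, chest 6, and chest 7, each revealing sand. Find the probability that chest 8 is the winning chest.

1/3

Apply Bayes' rule, conditioning on where the ruby actually is.
If it is in any of chests 1, 3, and 8 (prior 1/8 each): the guide picks exactly this set with probability 1/21 regardless, and none is the prize; weight (1/8)·(1/21) = 1/168 each.
If it is in any of chests 2, 4, 5, 6, and 7 (prior 1/8 each): that chest was opened and seen not to hold the prize — ruled out; weight (1/8)·0 = 0 each.
The weights sum to 1/56.
So P(the ruby in chest 8 | the guide opened chest 2, chest 4, chest 5, chest 6, and chest 7) = (1/168) / (1/56) = 1/3.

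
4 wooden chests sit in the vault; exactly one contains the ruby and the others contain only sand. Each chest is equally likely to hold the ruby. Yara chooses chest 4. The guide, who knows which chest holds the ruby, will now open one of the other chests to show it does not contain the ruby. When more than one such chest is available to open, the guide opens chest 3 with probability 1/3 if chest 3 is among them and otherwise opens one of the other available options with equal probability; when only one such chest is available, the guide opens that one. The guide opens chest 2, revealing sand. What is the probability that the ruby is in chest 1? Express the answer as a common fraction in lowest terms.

Consider each possible location of the ruby in turn.
If it is in chest 1 (prior 1/4): chest 3 is available but not opened, probability 2/3; weight (1/4)·(2/3) = 1/6.
If it is in chest 2 (prior 1/4): the guide opened chest 2, so this case is ruled out; weight (1/4)·0 = 0.
If it is in chest 3 (prior 1/4): chest 3 holds the prize so is unavailable; the guide chooses uniformly among the 2 others, probability 1/2; weight (1/4)·(1/2) = 1/8.
If it is in chest 4 (prior 1/4): chest 3 is available but not opened; chest 2 gets probability (1 − 1/3)/2 = 1/3; weight (1/4)·(1/3) = 1/12.
The weights sum to 3/8.
So P(the ruby in chest 1 | the guide opened chest 2) = (1/6) / (3/8) = 4/9.

4/9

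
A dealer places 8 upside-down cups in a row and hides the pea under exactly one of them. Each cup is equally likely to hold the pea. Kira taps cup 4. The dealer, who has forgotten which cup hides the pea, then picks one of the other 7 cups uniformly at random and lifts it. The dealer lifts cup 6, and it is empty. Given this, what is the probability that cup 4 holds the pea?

Because the dealer chose which cup to lift without knowing where the pea is, the choice is independent of the prize location. Learning that cup 6 does not hold the pea simply rules out that one location and leaves the remaining 7 cups still equally likely by symmetry.
So P(the pea under cup 4) = 1/7.

1/7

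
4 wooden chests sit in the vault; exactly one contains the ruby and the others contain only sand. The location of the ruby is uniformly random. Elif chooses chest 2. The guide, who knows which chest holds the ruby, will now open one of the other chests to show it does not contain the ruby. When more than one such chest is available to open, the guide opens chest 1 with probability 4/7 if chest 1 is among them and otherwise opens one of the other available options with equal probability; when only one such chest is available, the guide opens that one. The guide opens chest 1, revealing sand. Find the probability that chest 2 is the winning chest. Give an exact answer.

Apply Bayes' rule, conditioning on where the ruby actually is.
If it is in chest 1 (prior 1/4): the guide opened chest 1, so this case is ruled out; weight (1/4)·0 = 0.
If it is in any of chests 2, 3, and 4 (prior 1/4 each): chest 1 is available, opened with probability 4/7; weight (1/4)·(4/7) = 1/7 each.
The weights sum to 3/7.
So P(the ruby in chest 2 | the guide opened chest 1) = (1/7) / (3/7) = 1/3.

1/3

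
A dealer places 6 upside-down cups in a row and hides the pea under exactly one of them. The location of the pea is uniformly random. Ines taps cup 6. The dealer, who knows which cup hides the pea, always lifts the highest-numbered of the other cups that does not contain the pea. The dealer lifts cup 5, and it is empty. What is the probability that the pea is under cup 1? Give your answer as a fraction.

1/5

Condition on the true location of the pea.
If it is under any of cups 1, 2, 3, 4, and 6 (prior 1/6 each): cup 5 is the highest-numbered option available, probability 1; weight (1/6)·1 = 1/6 each.
If it is under cup 5 (prior 1/6): the dealer opened cup 5, so this case is ruled out; weight (1/6)·0 = 0.
The weights sum to 5/6.
So P(the pea under cup 1 | the dealer opened cup 5) = (1/6) / (5/6) = 1/5.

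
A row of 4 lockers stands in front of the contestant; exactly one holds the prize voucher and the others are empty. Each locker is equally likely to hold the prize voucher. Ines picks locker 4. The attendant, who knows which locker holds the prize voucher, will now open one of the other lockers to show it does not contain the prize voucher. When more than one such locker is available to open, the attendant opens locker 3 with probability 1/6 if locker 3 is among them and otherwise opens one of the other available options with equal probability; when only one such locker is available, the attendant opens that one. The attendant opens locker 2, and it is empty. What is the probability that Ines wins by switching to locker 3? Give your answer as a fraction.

Condition on the true location of the prize voucher.
If it is in locker 1 (prior 1/4): locker 3 is available but not opened, probability 5/6; weight (1/4)·(5/6) = 5/24.
If it is in locker 2 (prior 1/4): the attendant opened locker 2, so this case is ruled out; weight (1/4)·0 = 0.
If it is in locker 3 (prior 1/4): locker 3 holds the prize so is unavailable; the attendant chooses uniformly among the 2 others, probability 1/2; weight (1/4)·(1/2) = 1/8.
If it is in locker 4 (prior 1/4): locker 3 is available but not opened; locker 2 gets probability (1 − 1/6)/2 = 5/12; weight (1/4)·(5/12) = 5/48.
The weights sum to 7/16.
So P(the prize voucher in locker 3 | the attendant opened locker 2) = (1/8) / (7/16) = 2/7.

2/7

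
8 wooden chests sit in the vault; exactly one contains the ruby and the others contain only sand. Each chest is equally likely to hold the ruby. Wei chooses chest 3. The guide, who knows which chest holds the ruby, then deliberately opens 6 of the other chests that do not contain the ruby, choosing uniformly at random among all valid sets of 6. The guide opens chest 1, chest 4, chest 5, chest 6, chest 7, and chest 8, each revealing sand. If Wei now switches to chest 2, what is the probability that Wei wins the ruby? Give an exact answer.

7/8

Consider each possible location of the ruby in turn.
If it is in any of chests 1, 4, 5, 6, 7, and 8 (prior 1/8 each): that chest was opened and seen not to hold the prize — ruled out; weight (1/8)·0 = 0 each.
If it is in chest 2 (prior 1/8): the guide has no choice, probability 1; weight (1/8)·1 = 1/8.
If it is in chest 3 (prior 1/8): the guide has 7 equally likely choices, so probability 1/7; weight (1/8)·(1/7) = 1/56.
The weights sum to 1/7.
So P(the ruby in chest 2 | the guide opened chest 1, chest 4, chest 5, chest 6, chest 7, and chest 8) = (1/8) / (1/7) = 7/8.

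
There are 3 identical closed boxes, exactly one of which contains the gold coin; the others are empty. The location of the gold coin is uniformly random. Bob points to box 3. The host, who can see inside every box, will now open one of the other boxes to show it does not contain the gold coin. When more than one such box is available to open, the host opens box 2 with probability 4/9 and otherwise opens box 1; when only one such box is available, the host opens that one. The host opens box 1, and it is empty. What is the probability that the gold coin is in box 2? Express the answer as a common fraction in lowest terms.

9/14

Condition on the true location of the gold coin.
If it is in box 1 (prior 1/3): the host opened box 1, so this case is ruled out; weight (1/3)·0 = 0.
If it is in box 2 (prior 1/3): only box 1 is available, probability 1; weight (1/3)·1 = 1/3.
If it is in box 3 (prior 1/3): box 2 is available but not opened, probability 5/9; weight (1/3)·(5/9) = 5/27.
The weights sum to 14/27.
So P(the gold coin in box 2 | the host opened box 1) = (1/3) / (14/27) = 9/14.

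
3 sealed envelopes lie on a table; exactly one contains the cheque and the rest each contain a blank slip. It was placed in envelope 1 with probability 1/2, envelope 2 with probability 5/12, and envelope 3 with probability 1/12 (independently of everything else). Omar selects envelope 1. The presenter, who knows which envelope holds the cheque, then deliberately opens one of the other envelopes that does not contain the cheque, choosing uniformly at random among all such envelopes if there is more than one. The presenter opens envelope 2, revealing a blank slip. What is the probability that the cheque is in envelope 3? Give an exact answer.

1/4

Apply Bayes' rule, conditioning on where the cheque actually is.
If it is in envelope 1 (prior 1/2): the presenter has 2 equally likely choices, so probability 1/2; weight (1/2)·(1/2) = 1/4.
If it is in envelope 2 (prior 5/12): the presenter opened envelope 2, so this case is ruled out; weight (5/12)·0 = 0.
If it is in envelope 3 (prior 1/12): the presenter has no choice, probability 1; weight (1/12)·1 = 1/12.
The weights sum to 1/3.
So P(the cheque in envelope 3 | the presenter opened envelope 2) = (1/12) / (1/3) = 1/4.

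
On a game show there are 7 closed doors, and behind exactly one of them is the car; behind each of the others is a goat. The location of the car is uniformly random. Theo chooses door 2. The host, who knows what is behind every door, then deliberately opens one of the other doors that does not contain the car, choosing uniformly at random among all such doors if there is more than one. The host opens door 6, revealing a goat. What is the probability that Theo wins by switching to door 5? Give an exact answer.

Apply Bayes' rule, conditioning on where the car actually is.
If it is behind any of doors 1, 3, 4, 5, and 7 (prior 1/7 each): the host has 5 equally likely choices, so probability 1/5; weight (1/7)·(1/5) = 1/35 each.
If it is behind door 2 (prior 1/7): the host has 6 equally likely choices, so probability 1/6; weight (1/7)·(1/6) = 1/42.
If it is behind door 6 (prior 1/7): the host opened door 6, so this case is ruled out; weight (1/7)·0 = 0.
The weights sum to 1/6.
So P(the car behind door 5 | the host opened door 6) = (1/35) / (1/6) = 6/35.

6/35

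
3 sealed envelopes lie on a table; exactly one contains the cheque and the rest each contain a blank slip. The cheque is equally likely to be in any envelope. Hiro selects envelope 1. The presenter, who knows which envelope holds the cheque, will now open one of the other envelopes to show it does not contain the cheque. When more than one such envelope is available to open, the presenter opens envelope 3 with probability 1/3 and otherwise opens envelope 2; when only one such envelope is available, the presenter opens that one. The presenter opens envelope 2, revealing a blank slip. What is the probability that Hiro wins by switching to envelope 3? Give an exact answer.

3/5

Apply Bayes' rule, conditioning on where the cheque actually is.
If it is in envelope 1 (prior 1/3): envelope 3 is available but not opened, probability 2/3; weight (1/3)·(2/3) = 2/9.
If it is in envelope 2 (prior 1/3): the presenter opened envelope 2, so this case is ruled out; weight (1/3)·0 = 0.
If it is in envelope 3 (prior 1/3): only envelope 2 is available, probability 1; weight (1/3)·1 = 1/3.
The weights sum to 5/9.
So P(the cheque in envelope 3 | the presenter opened envelope 2) = (1/3) / (5/9) = 3/5.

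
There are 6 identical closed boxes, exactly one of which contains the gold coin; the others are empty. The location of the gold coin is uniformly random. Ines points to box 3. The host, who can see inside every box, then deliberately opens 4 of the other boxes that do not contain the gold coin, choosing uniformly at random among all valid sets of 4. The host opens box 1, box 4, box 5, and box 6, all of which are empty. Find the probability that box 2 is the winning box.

Apply Bayes' rule, conditioning on where the gold coin actually is.
If it is in any of boxes 1, 4, 5, and 6 (prior 1/6 each): that box was opened and seen not to hold the prize — ruled out; weight (1/6)·0 = 0 each.
If it is in box 2 (prior 1/6): the host has no choice, probability 1; weight (1/6)·1 = 1/6.
If it is in box 3 (prior 1/6): the host has 5 equally likely choices, so probability 1/5; weight (1/6)·(1/5) = 1/30.
The weights sum to 1/5.
So P(the gold coin in box 2 | the host opened box 1, box 4, box 5, and box 6) = (1/6) / (1/5) = 5/6.

5/6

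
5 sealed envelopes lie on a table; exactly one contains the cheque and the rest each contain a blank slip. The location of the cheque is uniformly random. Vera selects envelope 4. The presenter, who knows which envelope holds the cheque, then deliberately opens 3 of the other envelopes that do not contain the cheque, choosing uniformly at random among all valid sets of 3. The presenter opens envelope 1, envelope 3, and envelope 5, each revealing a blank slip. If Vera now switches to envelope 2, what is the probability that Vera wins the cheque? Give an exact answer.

4/5

Apply Bayes' rule, conditioning on where the cheque actually is.
If it is in any of envelopes 1, 3, and 5 (prior 1/5 each): that envelope was opened and seen not to hold the prize — ruled out; weight (1/5)·0 = 0 each.
If it is in envelope 2 (prior 1/5): the presenter has no choice, probability 1; weight (1/5)·1 = 1/5.
If it is in envelope 4 (prior 1/5): the presenter has 4 equally likely choices, so probability 1/4; weight (1/5)·(1/4) = 1/20.
The weights sum to 1/4.
So P(the cheque in envelope 2 | the presenter opened envelope 1, envelope 3, and envelope 5) = (1/5) / (1/4) = 4/5.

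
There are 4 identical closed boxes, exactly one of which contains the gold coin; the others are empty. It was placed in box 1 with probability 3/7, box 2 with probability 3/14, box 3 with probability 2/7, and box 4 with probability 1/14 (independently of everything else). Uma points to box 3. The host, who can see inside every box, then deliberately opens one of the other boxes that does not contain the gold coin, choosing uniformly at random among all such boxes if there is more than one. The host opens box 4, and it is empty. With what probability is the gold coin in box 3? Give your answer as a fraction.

Apply Bayes' rule, conditioning on where the gold coin actually is.
If it is in box 1 (prior 3/7): the host has 2 equally likely choices, so probability 1/2; weight (3/7)·(1/2) = 3/14.
If it is in box 2 (prior 3/14): the host has 2 equally likely choices, so probability 1/2; weight (3/14)·(1/2) = 3/28.
If it is in box 3 (prior 2/7): the host has 3 equally likely choices, so probability 1/3; weight (2/7)·(1/3) = 2/21.
If it is in box 4 (prior 1/14): the host opened box 4, so this case is ruled out; weight (1/14)·0 = 0.
The weights sum to 5/12.
So P(the gold coin in box 3 | the host opened box 4) = (2/21) / (5/12) = 8/35.

8/35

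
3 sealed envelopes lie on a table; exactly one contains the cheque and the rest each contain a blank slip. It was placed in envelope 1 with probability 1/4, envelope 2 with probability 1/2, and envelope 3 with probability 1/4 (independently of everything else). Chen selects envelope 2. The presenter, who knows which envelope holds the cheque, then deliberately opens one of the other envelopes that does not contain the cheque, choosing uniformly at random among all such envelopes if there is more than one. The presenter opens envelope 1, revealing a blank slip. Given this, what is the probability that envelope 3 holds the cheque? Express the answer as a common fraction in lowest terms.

Condition on the true location of the cheque.
If it is in envelope 1 (prior 1/4): the presenter opened envelope 1, so this case is ruled out; weight (1/4)·0 = 0.
If it is in envelope 2 (prior 1/2): the presenter has 2 equally likely choices, so probability 1/2; weight (1/2)·(1/2) = 1/4.
If it is in envelope 3 (prior 1/4): the presenter has no choice, probability 1; weight (1/4)·1 = 1/4.
The weights sum to 1/2.
So P(the cheque in envelope 3 | the presenter opened envelope 1) = (1/4) / (1/2) = 1/2.

1/2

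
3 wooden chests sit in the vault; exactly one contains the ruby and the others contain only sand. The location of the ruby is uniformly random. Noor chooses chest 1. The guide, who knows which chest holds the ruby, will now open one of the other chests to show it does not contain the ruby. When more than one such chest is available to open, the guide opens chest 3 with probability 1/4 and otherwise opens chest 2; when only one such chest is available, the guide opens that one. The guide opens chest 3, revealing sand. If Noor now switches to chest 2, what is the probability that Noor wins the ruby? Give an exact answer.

Consider each possible location of the ruby in turn.
If it is in chest 1 (prior 1/3): chest 3 is available, opened with probability 1/4; weight (1/3)·(1/4) = 1/12.
If it is in chest 2 (prior 1/3): only chest 3 is available, probability 1; weight (1/3)·1 = 1/3.
If it is in chest 3 (prior 1/3): the guide opened chest 3, so this case is ruled out; weight (1/3)·0 = 0.
The weights sum to 5/12.
So P(the ruby in chest 2 | the guide opened chest 3) = (1/3) / (5/12) = 4/5.

4/5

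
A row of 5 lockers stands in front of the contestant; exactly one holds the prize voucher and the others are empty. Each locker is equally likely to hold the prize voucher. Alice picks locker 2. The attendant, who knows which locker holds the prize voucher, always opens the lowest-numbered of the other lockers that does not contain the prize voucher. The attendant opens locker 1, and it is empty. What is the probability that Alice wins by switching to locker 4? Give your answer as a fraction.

Condition on the true location of the prize voucher.
If it is in locker 1 (prior 1/5): the attendant opened locker 1, so this case is ruled out; weight (1/5)·0 = 0.
If it is in any of lockers 2, 3, 4, and 5 (prior 1/5 each): locker 1 is the lowest-numbered option available, probability 1; weight (1/5)·1 = 1/5 each.
The weights sum to 4/5.
So P(the prize voucher in locker 4 | the attendant opened locker 1) = (1/5) / (4/5) = 1/4.

1/4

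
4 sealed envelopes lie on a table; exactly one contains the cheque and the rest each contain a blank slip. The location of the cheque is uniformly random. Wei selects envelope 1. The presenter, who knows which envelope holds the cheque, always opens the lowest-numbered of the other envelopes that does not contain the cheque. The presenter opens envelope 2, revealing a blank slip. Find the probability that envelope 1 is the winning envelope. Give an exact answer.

1/3

Condition on the true location of the cheque.
If it is in any of envelopes 1, 3, and 4 (prior 1/4 each): envelope 2 is the lowest-numbered option available, probability 1; weight (1/4)·1 = 1/4 each.
If it is in envelope 2 (prior 1/4): the presenter opened envelope 2, so this case is ruled out; weight (1/4)·0 = 0.
The weights sum to 3/4.
So P(the cheque in envelope 1 | the presenter opened envelope 2) = (1/4) / (3/4) = 1/3.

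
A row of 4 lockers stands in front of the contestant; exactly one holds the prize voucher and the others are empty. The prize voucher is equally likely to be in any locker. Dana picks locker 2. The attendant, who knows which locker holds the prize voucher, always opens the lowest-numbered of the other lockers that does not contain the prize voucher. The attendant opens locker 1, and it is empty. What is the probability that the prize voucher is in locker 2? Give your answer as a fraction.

Condition on the true location of the prize voucher.
If it is in locker 1 (prior 1/4): the attendant opened locker 1, so this case is ruled out; weight (1/4)·0 = 0.
If it is in any of lockers 2, 3, and 4 (prior 1/4 each): locker 1 is the lowest-numbered option available, probability 1; weight (1/4)·1 = 1/4 each.
The weights sum to 3/4.
So P(the prize voucher in locker 2 | the attendant opened locker 1) = (1/4) / (3/4) = 1/3.

1/3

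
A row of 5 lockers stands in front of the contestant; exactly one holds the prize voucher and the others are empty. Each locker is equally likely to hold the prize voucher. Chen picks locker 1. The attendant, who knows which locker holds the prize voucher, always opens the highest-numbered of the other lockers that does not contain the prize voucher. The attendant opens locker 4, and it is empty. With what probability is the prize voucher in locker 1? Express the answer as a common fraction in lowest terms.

Condition on the true location of the prize voucher.
If it is in any of lockers 1, 2, and 3 (prior 1/5 each): the attendant would have opened locker 5 instead, probability 0; weight (1/5)·0 = 0 each.
If it is in locker 4 (prior 1/5): the attendant opened locker 4, so this case is ruled out; weight (1/5)·0 = 0.
If it is in locker 5 (prior 1/5): locker 4 is the highest-numbered option available, probability 1; weight (1/5)·1 = 1/5.
The weights sum to 1/5.
So P(the prize voucher in locker 1 | the attendant opened locker 4) = 0 / (1/5) = 0.

0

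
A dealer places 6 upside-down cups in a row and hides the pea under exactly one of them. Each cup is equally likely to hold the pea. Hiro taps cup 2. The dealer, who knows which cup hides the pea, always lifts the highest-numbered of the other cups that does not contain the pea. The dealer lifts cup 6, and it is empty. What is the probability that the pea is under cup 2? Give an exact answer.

1/5

Apply Bayes' rule, conditioning on where the pea actually is.
If it is under any of cups 1, 2, 3, 4, and 5 (prior 1/6 each): cup 6 is the highest-numbered option available, probability 1; weight (1/6)·1 = 1/6 each.
If it is under cup 6 (prior 1/6): the dealer opened cup 6, so this case is ruled out; weight (1/6)·0 = 0.
The weights sum to 5/6.
So P(the pea under cup 2 | the dealer opened cup 6) = (1/6) / (5/6) = 1/5.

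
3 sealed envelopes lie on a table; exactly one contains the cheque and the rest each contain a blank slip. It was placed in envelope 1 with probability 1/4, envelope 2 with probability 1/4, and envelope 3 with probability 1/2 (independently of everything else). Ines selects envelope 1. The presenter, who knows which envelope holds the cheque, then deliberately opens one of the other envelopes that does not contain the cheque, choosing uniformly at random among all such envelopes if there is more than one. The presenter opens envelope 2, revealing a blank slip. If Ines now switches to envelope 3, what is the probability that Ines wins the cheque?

Apply Bayes' rule, conditioning on where the cheque actually is.
If it is in envelope 1 (prior 1/4): the presenter has 2 equally likely choices, so probability 1/2; weight (1/4)·(1/2) = 1/8.
If it is in envelope 2 (prior 1/4): the presenter opened envelope 2, so this case is ruled out; weight (1/4)·0 = 0.
If it is in envelope 3 (prior 1/2): the presenter has no choice, probability 1; weight (1/2)·1 = 1/2.
The weights sum to 5/8.
So P(the cheque in envelope 3 | the presenter opened envelope 2) = (1/2) / (5/8) = 4/5.

4/5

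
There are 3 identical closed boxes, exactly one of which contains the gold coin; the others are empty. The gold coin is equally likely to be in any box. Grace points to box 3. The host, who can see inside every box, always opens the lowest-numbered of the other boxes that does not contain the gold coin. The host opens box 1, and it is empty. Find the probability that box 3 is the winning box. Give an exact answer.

Consider each possible location of the gold coin in turn.
If it is in box 1 (prior 1/3): the host opened box 1, so this case is ruled out; weight (1/3)·0 = 0.
If it is in either of boxes 2 and 3 (prior 1/3 each): box 1 is the lowest-numbered option available, probability 1; weight (1/3)·1 = 1/3 each.
The weights sum to 2/3.
So P(the gold coin in box 3 | the host opened box 1) = (1/3) / (2/3) = 1/2.

1/2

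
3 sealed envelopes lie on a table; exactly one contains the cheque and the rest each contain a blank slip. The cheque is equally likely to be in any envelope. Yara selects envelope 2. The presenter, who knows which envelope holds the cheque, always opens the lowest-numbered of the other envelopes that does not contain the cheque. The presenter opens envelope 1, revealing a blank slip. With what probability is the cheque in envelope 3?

Condition on the true location of the cheque.
If it is in envelope 1 (prior 1/3): the presenter opened envelope 1, so this case is ruled out; weight (1/3)·0 = 0.
If it is in either of envelopes 2 and 3 (prior 1/3 each): envelope 1 is the lowest-numbered option available, probability 1; weight (1/3)·1 = 1/3 each.
The weights sum to 2/3.
So P(the cheque in envelope 3 | the presenter opened envelope 1) = (1/3) / (2/3) = 1/2.

1/2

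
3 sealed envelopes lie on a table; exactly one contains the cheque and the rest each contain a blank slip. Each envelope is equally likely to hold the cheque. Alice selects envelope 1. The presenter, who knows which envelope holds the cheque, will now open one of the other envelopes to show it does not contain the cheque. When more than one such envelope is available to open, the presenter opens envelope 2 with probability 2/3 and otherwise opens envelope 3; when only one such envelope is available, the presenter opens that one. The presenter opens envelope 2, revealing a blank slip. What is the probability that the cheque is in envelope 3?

Condition on the true location of the cheque.
If it is in envelope 1 (prior 1/3): envelope 2 is available, opened with probability 2/3; weight (1/3)·(2/3) = 2/9.
If it is in envelope 2 (prior 1/3): the presenter opened envelope 2, so this case is ruled out; weight (1/3)·0 = 0.
If it is in envelope 3 (prior 1/3): only envelope 2 is available, probability 1; weight (1/3)·1 = 1/3.
The weights sum to 5/9.
So P(the cheque in envelope 3 | the presenter opened envelope 2) = (1/3) / (5/9) = 3/5.

3/5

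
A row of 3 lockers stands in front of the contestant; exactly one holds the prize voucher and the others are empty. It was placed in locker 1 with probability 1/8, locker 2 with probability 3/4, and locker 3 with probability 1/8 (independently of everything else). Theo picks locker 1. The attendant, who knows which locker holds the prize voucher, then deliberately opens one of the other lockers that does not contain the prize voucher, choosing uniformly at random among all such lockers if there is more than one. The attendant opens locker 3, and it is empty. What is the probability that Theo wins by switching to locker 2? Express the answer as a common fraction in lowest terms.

12/13

Condition on the true location of the prize voucher.
If it is in locker 1 (prior 1/8): the attendant has 2 equally likely choices, so probability 1/2; weight (1/8)·(1/2) = 1/16.
If it is in locker 2 (prior 3/4): the attendant has no choice, probability 1; weight (3/4)·1 = 3/4.
If it is in locker 3 (prior 1/8): the attendant opened locker 3, so this case is ruled out; weight (1/8)·0 = 0.
The weights sum to 13/16.
So P(the prize voucher in locker 2 | the attendant opened locker 3) = (3/4) / (13/16) = 12/13.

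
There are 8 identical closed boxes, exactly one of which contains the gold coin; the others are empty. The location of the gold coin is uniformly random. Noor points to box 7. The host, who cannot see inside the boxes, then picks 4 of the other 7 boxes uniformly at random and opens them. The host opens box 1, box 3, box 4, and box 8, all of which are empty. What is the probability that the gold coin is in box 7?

Consider each possible location of the gold coin in turn.
If it is in any of boxes 1, 3, 4, and 8 (prior 1/8 each): that box was opened and seen not to hold the prize — ruled out; weight (1/8)·0 = 0 each.
If it is in any of boxes 2, 5, 6, and 7 (prior 1/8 each): the host picks exactly this set with probability 1/35 regardless, and none is the prize; weight (1/8)·(1/35) = 1/280 each.
The weights sum to 1/70.
So P(the gold coin in box 7 | the host opened box 1, box 3, box 4, and box 8) = (1/280) / (1/70) = 1/4.

1/4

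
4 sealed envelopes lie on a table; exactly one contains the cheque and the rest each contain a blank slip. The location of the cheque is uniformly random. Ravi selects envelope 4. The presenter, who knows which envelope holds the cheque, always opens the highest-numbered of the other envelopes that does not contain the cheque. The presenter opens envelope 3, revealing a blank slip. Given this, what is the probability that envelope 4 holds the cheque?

1/3

Condition on the true location of the cheque.
If it is in any of envelopes 1, 2, and 4 (prior 1/4 each): envelope 3 is the highest-numbered option available, probability 1; weight (1/4)·1 = 1/4 each.
If it is in envelope 3 (prior 1/4): the presenter opened envelope 3, so this case is ruled out; weight (1/4)·0 = 0.
The weights sum to 3/4.
So P(the cheque in envelope 4 | the presenter opened envelope 3) = (1/4) / (3/4) = 1/3.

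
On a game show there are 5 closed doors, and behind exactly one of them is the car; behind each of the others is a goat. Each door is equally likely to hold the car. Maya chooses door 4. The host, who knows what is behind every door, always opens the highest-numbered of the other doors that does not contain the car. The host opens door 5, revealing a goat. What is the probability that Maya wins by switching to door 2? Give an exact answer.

1/4

Apply Bayes' rule, conditioning on where the car actually is.
If it is behind any of doors 1, 2, 3, and 4 (prior 1/5 each): door 5 is the highest-numbered option available, probability 1; weight (1/5)·1 = 1/5 each.
If it is behind door 5 (prior 1/5): the host opened door 5, so this case is ruled out; weight (1/5)·0 = 0.
The weights sum to 4/5.
So P(the car behind door 2 | the host opened door 5) = (1/5) / (4/5) = 1/4.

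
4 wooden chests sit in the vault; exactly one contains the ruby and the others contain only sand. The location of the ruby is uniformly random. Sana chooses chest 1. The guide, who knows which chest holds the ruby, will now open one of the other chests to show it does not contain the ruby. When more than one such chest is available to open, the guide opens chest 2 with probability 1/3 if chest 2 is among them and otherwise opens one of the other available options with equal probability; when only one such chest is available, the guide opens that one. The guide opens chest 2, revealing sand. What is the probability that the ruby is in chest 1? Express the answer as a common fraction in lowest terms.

Apply Bayes' rule, conditioning on where the ruby actually is.
If it is in any of chests 1, 3, and 4 (prior 1/4 each): chest 2 is available, opened with probability 1/3; weight (1/4)·(1/3) = 1/12 each.
If it is in chest 2 (prior 1/4): the guide opened chest 2, so this case is ruled out; weight (1/4)·0 = 0.
The weights sum to 1/4.
So P(the ruby in chest 1 | the guide opened chest 2) = (1/12) / (1/4) = 1/3.

1/3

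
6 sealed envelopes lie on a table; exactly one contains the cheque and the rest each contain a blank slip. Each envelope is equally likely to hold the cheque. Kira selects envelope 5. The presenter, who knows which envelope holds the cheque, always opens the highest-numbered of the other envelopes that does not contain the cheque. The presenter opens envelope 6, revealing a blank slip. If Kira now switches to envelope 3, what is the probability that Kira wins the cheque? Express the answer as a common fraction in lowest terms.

Condition on the true location of the cheque.
If it is in any of envelopes 1, 2, 3, 4, and 5 (prior 1/6 each): envelope 6 is the highest-numbered option available, probability 1; weight (1/6)·1 = 1/6 each.
If it is in envelope 6 (prior 1/6): the presenter opened envelope 6, so this case is ruled out; weight (1/6)·0 = 0.
The weights sum to 5/6.
So P(the cheque in envelope 3 | the presenter opened envelope 6) = (1/6) / (5/6) = 1/5.

1/5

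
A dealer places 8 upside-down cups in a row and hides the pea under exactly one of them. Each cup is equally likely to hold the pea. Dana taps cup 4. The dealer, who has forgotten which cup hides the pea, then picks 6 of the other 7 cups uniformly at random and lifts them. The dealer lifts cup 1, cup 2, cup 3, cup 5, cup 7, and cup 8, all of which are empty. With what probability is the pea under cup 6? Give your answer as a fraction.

Apply Bayes' rule, conditioning on where the pea actually is.
If it is under any of cups 1, 2, 3, 5, 7, and 8 (prior 1/8 each): that cup was opened and seen not to hold the prize — ruled out; weight (1/8)·0 = 0 each.
If it is under either of cups 4 and 6 (prior 1/8 each): the dealer picks exactly this set with probability 1/7 regardless, and none is the prize; weight (1/8)·(1/7) = 1/56 each.
The weights sum to 1/28.
So P(the pea under cup 6 | the dealer opened cup 1, cup 2, cup 3, cup 5, cup 7, and cup 8) = (1/56) / (1/28) = 1/2.

1/2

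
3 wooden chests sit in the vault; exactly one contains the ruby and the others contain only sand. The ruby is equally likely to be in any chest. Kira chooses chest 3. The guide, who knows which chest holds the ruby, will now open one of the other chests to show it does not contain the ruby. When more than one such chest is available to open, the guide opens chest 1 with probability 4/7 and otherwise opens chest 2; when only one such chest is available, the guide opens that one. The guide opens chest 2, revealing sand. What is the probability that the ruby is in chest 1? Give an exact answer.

Condition on the true location of the ruby.
If it is in chest 1 (prior 1/3): only chest 2 is available, probability 1; weight (1/3)·1 = 1/3.
If it is in chest 2 (prior 1/3): the guide opened chest 2, so this case is ruled out; weight (1/3)·0 = 0.
If it is in chest 3 (prior 1/3): chest 1 is available but not opened, probability 3/7; weight (1/3)·(3/7) = 1/7.
The weights sum to 10/21.
So P(the ruby in chest 1 | the guide opened chest 2) = (1/3) / (10/21) = 7/10.

7/10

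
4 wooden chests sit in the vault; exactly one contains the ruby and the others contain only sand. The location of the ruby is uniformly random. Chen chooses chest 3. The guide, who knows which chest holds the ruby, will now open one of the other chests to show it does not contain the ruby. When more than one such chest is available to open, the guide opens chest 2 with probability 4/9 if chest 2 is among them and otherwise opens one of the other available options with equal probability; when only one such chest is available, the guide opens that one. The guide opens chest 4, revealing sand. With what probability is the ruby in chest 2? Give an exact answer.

Apply Bayes' rule, conditioning on where the ruby actually is.
If it is in chest 1 (prior 1/4): chest 2 is available but not opened, probability 5/9; weight (1/4)·(5/9) = 5/36.
If it is in chest 2 (prior 1/4): chest 2 holds the prize so is unavailable; the guide chooses uniformly among the 2 others, probability 1/2; weight (1/4)·(1/2) = 1/8.
If it is in chest 3 (prior 1/4): chest 2 is available but not opened; chest 4 gets probability (1 − 4/9)/2 = 5/18; weight (1/4)·(5/18) = 5/72.
If it is in chest 4 (prior 1/4): the guide opened chest 4, so this case is ruled out; weight (1/4)·0 = 0.
The weights sum to 1/3.
So P(the ruby in chest 2 | the guide opened chest 4) = (1/8) / (1/3) = 3/8.

3/8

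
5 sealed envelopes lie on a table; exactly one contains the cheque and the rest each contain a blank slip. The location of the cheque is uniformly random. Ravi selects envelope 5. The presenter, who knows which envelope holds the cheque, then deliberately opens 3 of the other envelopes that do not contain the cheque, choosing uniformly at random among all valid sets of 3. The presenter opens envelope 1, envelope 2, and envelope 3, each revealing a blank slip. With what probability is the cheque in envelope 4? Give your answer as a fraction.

Consider each possible location of the cheque in turn.
If it is in any of envelopes 1, 2, and 3 (prior 1/5 each): that envelope was opened and seen not to hold the prize — ruled out; weight (1/5)·0 = 0 each.
If it is in envelope 4 (prior 1/5): the presenter has no choice, probability 1; weight (1/5)·1 = 1/5.
If it is in envelope 5 (prior 1/5): the presenter has 4 equally likely choices, so probability 1/4; weight (1/5)·(1/4) = 1/20.
The weights sum to 1/4.
So P(the cheque in envelope 4 | the presenter opened envelope 1, envelope 2, and envelope 3) = (1/5) / (1/4) = 4/5.

4/5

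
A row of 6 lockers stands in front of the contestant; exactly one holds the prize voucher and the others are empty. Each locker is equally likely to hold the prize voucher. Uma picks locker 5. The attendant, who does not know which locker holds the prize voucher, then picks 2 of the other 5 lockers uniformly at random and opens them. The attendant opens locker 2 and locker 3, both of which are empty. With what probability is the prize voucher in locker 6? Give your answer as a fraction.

1/4

Condition on the true location of the prize voucher.
If it is in any of lockers 1, 4, 5, and 6 (prior 1/6 each): the attendant picks exactly this set with probability 1/10 regardless, and none is the prize; weight (1/6)·(1/10) = 1/60 each.
If it is in either of lockers 2 and 3 (prior 1/6 each): that locker was opened and seen not to hold the prize — ruled out; weight (1/6)·0 = 0 each.
The weights sum to 1/15.
So P(the prize voucher in locker 6 | the attendant opened locker 2 and locker 3) = (1/60) / (1/15) = 1/4.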